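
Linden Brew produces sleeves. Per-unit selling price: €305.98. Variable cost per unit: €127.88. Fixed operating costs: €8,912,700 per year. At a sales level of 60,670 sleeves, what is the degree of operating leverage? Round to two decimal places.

At 60,670 units, contribution = 60,670 × €178.10 = €10,805,327.00.
Subtracting fixed costs: EBIT = €10,805,327.00 − €8,912,700 = €1,892,627.00.
DOL = contribution ÷ EBIT = €10,805,327.00 ÷ €1,892,627.00 = 5.7092.

5.71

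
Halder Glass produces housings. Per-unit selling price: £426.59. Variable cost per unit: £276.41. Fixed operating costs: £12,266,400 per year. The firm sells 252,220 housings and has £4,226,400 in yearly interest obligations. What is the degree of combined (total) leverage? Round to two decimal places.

1.77

Contribution at this volume is 252,220 × £150.18 = £37,878,399.60.
Operating income = contribution − fixed costs = £37,878,399.60 − £12,266,400 = £25,611,999.60. Interest = £4,226,400.00, so EBIT − I = £21,385,599.60.
DCL = contribution ÷ (EBIT − I) = £37,878,399.60 ÷ £21,385,599.60 = 1.7712.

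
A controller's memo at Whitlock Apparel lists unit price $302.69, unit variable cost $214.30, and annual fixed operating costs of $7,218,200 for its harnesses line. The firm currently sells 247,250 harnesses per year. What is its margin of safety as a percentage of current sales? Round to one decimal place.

67.0%

Each unit contributes $302.69 − $214.30 = $88.39. Break-even units = $7,218,200 ÷ $88.39 = 81,663.08; break-even revenue = 81,663.08 × $302.69 = $24,718,598.91.
Current sales = 247,250 × $302.69 = $74,840,102.50.
Margin of safety = ($74,840,102.50 − $24,718,598.91) ÷ $74,840,102.50 = 67.0%.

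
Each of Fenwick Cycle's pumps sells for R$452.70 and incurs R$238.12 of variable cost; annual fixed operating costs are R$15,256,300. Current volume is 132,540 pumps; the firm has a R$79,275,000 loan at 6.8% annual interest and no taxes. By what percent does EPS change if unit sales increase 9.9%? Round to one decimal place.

Total contribution margin = 132,540 × R$214.58 = R$28,440,433.20.
Operating income = contribution − fixed costs = R$28,440,433.20 − R$15,256,300 = R$13,184,133.20.
Interest = R$5,390,700.00, so EBIT − I = R$7,793,433.20.
Degree of combined leverage = contribution ÷ (EBIT − I) = R$28,440,433.20 ÷ R$7,793,433.20 = 3.6493.
EPS therefore changes by 3.6493 × (+9.9%) = +36.1%.

+36.1%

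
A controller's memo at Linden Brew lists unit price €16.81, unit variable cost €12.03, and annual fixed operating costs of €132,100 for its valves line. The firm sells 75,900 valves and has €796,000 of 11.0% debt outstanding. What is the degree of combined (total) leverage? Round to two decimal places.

Total contribution margin = 75,900 × €4.78 = €362,802.00.
EBIT = €362,802.00 − €132,100 = €230,702.00. Interest = €87,560.00, so EBIT − I = €143,142.00.
Degree of total leverage = total CM / (EBIT − interest) = €362,802.00 / €143,142.00 = 2.5346.

2.53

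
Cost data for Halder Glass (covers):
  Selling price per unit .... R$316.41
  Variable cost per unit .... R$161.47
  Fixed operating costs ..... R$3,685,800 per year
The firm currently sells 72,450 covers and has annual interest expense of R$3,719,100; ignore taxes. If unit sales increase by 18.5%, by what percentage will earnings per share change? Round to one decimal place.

+54.4%

Contribution at this volume is 72,450 × R$154.94 = R$11,225,403.00.
EBIT = R$11,225,403.00 − R$3,685,800 = R$7,539,603.00.
Interest = R$3,719,100.00, so EBIT − I = R$3,820,503.00.
DCL = total CM / (EBIT − I) = R$11,225,403.00 / R$3,820,503.00 = 2.9382.
%ΔEPS = DCL × %ΔSales = 2.9382 × +18.5% = +54.4%.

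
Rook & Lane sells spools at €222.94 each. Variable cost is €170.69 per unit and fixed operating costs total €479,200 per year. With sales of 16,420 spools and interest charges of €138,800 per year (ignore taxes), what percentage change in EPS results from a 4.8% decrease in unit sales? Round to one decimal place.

-17.2%

At 16,420 units, contribution = 16,420 × €52.25 = €857,945.00.
Operating income = contribution − fixed costs = €857,945.00 − €479,200 = €378,745.00.
Interest = €138,800.00, so EBIT − I = €239,945.00.
Degree of combined leverage = contribution ÷ (EBIT − I) = €857,945.00 ÷ €239,945.00 = 3.5756.
EPS therefore changes by 3.5756 × (-4.8%) = -17.2%.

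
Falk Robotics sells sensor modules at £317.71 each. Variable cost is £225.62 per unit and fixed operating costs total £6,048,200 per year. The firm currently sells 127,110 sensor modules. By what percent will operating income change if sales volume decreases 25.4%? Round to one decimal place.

At 127,110 units, contribution = 127,110 × £92.09 = £11,705,559.90.
Subtracting fixed costs: EBIT = £11,705,559.90 − £6,048,200 = £5,657,359.90.
Degree of operating leverage = £11,705,559.90 / £5,657,359.90 = 2.0691.
So EBIT moves 2.0691 × (-25.4%) = -52.6%.

-52.6%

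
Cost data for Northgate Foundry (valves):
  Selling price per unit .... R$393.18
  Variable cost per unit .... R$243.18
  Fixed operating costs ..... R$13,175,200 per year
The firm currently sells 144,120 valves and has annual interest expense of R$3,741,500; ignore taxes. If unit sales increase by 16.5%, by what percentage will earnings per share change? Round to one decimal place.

+75.9%

Total contribution margin = 144,120 × R$150.00 = R$21,618,000.00.
Subtracting fixed costs: EBIT = R$21,618,000.00 − R$13,175,200 = R$8,442,800.00.
Interest = R$3,741,500.00, so EBIT − I = R$4,701,300.00.
DCL = total CM / (EBIT − I) = R$21,618,000.00 / R$4,701,300.00 = 4.5983.
EPS therefore changes by 4.5983 × (+16.5%) = +75.9%.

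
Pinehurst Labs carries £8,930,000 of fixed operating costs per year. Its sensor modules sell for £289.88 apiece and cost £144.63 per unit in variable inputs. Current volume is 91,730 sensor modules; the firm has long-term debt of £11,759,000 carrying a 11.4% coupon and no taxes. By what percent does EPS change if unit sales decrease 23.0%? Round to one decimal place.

-100.4%

At 91,730 units, contribution = 91,730 × £145.25 = £13,323,782.50.
Operating income = contribution − fixed costs = £13,323,782.50 − £8,930,000 = £4,393,782.50.
Interest = £1,340,526.00, so EBIT − I = £3,053,256.50.
DCL = total CM / (EBIT − I) = £13,323,782.50 / £3,053,256.50 = 4.3638.
%ΔEPS = DCL × %ΔSales = 4.3638 × -23.0% = -100.4%.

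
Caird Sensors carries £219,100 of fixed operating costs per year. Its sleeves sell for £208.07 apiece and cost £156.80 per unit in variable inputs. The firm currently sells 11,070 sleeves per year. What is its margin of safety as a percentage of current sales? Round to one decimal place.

61.4%

Unit CM = price − variable cost = £208.07 − £156.80 = £51.27. Break-even units = £219,100 ÷ £51.27 = 4,273.45; break-even revenue = 4,273.45 × £208.07 = £889,177.63.
Actual sales revenue = 11,070 × £208.07 = £2,303,334.90.
Margin of safety = (£2,303,334.90 − £889,177.63) ÷ £2,303,334.90 = 61.4%.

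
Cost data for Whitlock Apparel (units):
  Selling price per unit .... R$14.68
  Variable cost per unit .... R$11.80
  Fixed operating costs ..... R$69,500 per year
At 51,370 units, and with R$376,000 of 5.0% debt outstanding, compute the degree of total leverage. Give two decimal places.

Total contribution margin = 51,370 × R$2.88 = R$147,945.60.
EBIT = R$147,945.60 − R$69,500 = R$78,445.60. Interest = R$18,800.00, so EBIT − I = R$59,645.60.
DCL = contribution ÷ (EBIT − I) = R$147,945.60 ÷ R$59,645.60 = 2.4804.

2.48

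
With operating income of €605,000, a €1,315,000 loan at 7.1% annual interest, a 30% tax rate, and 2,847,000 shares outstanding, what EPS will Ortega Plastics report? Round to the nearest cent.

Interest = €93,365.00, so EBT = €605,000 − €93,365.00 = €511,635.00.
Net income = €511,635.00 × (1 − 0.30) = €358,144.50.
EPS = €358,144.50 ÷ 2,847,000 = €0.13.

€0.13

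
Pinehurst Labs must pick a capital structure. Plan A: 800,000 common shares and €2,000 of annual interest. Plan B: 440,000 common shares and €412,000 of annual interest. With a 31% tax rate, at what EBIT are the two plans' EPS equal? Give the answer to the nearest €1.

At indifference, (EBIT − 2,000)(1 − t)/800,000 = (EBIT − 412,000)(1 − t)/440,000.
The (1 − t) factor cancels: (EBIT − 2,000) × 440,000 = (EBIT − 412,000) × 800,000.
EBIT × (800,000 − 440,000) = 412,000 × 800,000 − 2,000 × 440,000 = 328,720,000,000, so EBIT = 328,720,000,000 ÷ 360,000 = 913,111.11.

€913,111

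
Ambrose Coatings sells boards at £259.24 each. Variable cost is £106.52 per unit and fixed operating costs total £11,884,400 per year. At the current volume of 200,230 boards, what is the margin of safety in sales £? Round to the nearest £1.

£31,734,027

Unit CM = price − variable cost = £259.24 − £106.52 = £152.72. Break-even units = £11,884,400 ÷ £152.72 = 77,818.23; break-even revenue = 77,818.23 × £259.24 = £20,173,597.80.
Actual sales revenue = 200,230 × £259.24 = £51,907,625.20.
Margin of safety = £51,907,625.20 − £20,173,597.80 = £31,734,027.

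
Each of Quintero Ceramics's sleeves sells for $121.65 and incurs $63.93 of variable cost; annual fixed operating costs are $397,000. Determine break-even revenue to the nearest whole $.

$836,713

CM per unit = $121.65 − $63.93 = $57.72; CM ratio = $57.72 / $121.65 = 0.4745.
Break-even revenue = fixed costs × price ÷ CM = $397,000 × $121.65 ÷ $57.72 = $836,713.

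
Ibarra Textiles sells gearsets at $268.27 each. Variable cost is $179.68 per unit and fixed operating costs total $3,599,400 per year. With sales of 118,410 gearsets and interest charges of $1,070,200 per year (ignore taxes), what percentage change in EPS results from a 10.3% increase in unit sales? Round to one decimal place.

+18.6%

Contribution at this volume is 118,410 × $88.59 = $10,489,941.90.
EBIT = $10,489,941.90 − $3,599,400 = $6,890,541.90.
Interest = $1,070,200.00, so EBIT − I = $5,820,341.90.
Degree of combined leverage = contribution ÷ (EBIT − I) = $10,489,941.90 ÷ $5,820,341.90 = 1.8023.
%ΔEPS = DCL × %ΔSales = 1.8023 × +10.3% = +18.6%.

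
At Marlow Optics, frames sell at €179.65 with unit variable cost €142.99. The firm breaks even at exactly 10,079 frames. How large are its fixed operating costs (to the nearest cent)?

€369,496.14

Contribution margin per unit = €179.65 − €142.99 = €36.66.
Since BE = FC / CM, FC = 10,079 × €36.66 = €369,496.14.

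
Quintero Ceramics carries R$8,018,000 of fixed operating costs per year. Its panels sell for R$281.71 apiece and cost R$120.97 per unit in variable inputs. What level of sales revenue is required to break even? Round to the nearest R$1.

CM per unit = R$281.71 − R$120.97 = R$160.74; CM ratio = R$160.74 / R$281.71 = 0.5706.
Break-even sales = FC ÷ CM ratio = R$8,018,000 × R$281.71 / R$160.74 = R$14,052,201.

R$14,052,201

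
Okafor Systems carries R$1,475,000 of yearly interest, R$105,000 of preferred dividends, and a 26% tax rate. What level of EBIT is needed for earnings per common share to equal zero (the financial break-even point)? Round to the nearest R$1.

R$1,616,892

Preferred dividends are paid after tax, so their pre-tax equivalent is R$105,000 ÷ (1 − 0.26) = R$141,891.89.
Financial break-even EBIT = interest + D_p ÷ (1 − t) = R$1,475,000 + R$141,891.89 = R$1,616,891.89.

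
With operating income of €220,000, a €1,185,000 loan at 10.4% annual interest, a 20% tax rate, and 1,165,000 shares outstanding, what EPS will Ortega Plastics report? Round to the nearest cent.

€0.07

Pre-tax income = €220,000 − €123,240.00 = €96,760.00.
After tax at 20%: net income = €96,760.00 × 0.80 = €77,408.00.
Per share: €77,408.00 / 1,165,000 shares = €0.07.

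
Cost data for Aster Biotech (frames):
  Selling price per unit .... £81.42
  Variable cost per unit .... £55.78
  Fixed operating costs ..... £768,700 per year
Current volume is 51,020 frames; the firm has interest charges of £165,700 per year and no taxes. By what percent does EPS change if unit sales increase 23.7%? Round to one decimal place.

+83.0%

Total contribution margin = 51,020 × £25.64 = £1,308,152.80.
EBIT = £1,308,152.80 − £768,700 = £539,452.80.
Interest = £165,700.00, so EBIT − I = £373,752.80.
DCL = total CM / (EBIT − I) = £1,308,152.80 / £373,752.80 = 3.5000.
EPS therefore changes by 3.5000 × (+23.7%) = +83.0%.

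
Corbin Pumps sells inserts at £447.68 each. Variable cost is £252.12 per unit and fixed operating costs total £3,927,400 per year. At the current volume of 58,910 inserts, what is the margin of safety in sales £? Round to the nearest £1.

Contribution margin per unit = £447.68 − £252.12 = £195.56. Break-even units = £3,927,400 ÷ £195.56 = 20,082.84; break-even revenue = 20,082.84 × £447.68 = £8,990,685.38.
Current sales = 58,910 × £447.68 = £26,372,828.80.
Margin of safety = £26,372,828.80 − £8,990,685.38 = £17,382,143.

£17,382,143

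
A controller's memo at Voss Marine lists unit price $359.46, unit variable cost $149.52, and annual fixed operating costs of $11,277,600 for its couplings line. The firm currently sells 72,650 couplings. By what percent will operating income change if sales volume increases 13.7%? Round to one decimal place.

+52.6%

Total contribution margin = 72,650 × $209.94 = $15,252,141.00.
EBIT = $15,252,141.00 − $11,277,600 = $3,974,541.00.
So DOL = total CM / EBIT = $15,252,141.00 / $3,974,541.00 = 3.8375.
%ΔEBIT = DOL × %ΔSales = 3.8375 × +13.7% = +52.6%.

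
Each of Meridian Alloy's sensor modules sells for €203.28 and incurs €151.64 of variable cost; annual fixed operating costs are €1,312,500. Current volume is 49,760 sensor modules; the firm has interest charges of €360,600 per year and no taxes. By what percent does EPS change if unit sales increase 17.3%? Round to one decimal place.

Total contribution margin = 49,760 × €51.64 = €2,569,606.40.
EBIT = €2,569,606.40 − €1,312,500 = €1,257,106.40.
Interest = €360,600.00, so EBIT − I = €896,506.40.
DCL = total CM / (EBIT − I) = €2,569,606.40 / €896,506.40 = 2.8662.
%ΔEPS = DCL × %ΔSales = 2.8662 × +17.3% = +49.6%.

+49.6%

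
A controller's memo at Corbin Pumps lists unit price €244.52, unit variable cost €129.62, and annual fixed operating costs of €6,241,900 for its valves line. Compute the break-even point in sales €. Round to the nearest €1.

€13,283,459

CM per unit = €244.52 − €129.62 = €114.90; CM ratio = €114.90 / €244.52 = 0.4699.
Break-even sales = FC ÷ CM ratio = €6,241,900 × €244.52 / €114.90 = €13,283,459.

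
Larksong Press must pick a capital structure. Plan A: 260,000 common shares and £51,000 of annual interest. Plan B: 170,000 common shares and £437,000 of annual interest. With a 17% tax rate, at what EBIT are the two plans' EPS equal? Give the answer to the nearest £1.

£1,166,111

At indifference, (EBIT − 51,000)(1 − t)/260,000 = (EBIT − 437,000)(1 − t)/170,000.
The (1 − t) factor cancels: (EBIT − 51,000) × 170,000 = (EBIT − 437,000) × 260,000.
EBIT × (260,000 − 170,000) = 437,000 × 260,000 − 51,000 × 170,000 = 104,950,000,000, so EBIT = 104,950,000,000 ÷ 90,000 = 1,166,111.11.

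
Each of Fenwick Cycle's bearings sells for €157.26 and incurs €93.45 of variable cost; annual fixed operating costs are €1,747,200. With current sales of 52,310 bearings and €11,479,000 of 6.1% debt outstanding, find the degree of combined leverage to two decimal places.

At 52,310 units, contribution = 52,310 × €63.81 = €3,337,901.10.
Subtracting fixed costs: EBIT = €3,337,901.10 − €1,747,200 = €1,590,701.10. Interest = €700,219.00, so EBIT − I = €890,482.10.
DCL = contribution ÷ (EBIT − I) = €3,337,901.10 ÷ €890,482.10 = 3.7484.

3.75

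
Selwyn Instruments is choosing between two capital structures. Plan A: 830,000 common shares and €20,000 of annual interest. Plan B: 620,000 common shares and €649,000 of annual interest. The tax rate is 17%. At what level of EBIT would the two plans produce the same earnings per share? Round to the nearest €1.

Set EPS_A = EPS_B: (EBIT − €20,000)(1 − 0.17) ÷ 830,000 = (EBIT − €649,000)(1 − 0.17) ÷ 620,000.
The (1 − t) factor cancels: (EBIT − 20,000) × 620,000 = (EBIT − 649,000) × 830,000.
Solving, EBIT = (649,000·830,000 − 20,000·620,000) / (830,000 − 620,000) = 526,270,000,000 / 210,000 = 2,506,047.62.

€2,506,048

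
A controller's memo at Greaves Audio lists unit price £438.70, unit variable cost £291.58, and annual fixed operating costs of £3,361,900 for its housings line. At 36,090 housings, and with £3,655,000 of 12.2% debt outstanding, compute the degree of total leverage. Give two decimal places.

3.54

Contribution at this volume is 36,090 × £147.12 = £5,309,560.80.
Operating income = contribution − fixed costs = £5,309,560.80 − £3,361,900 = £1,947,660.80. Interest = £445,910.00.
DOL = £5,309,560.80 ÷ £1,947,660.80 = 2.7261; DFL = £1,947,660.80 ÷ £1,501,750.80 = 1.2969.
DCL = DOL × DFL = 2.7261 × 1.2969 = 3.5355.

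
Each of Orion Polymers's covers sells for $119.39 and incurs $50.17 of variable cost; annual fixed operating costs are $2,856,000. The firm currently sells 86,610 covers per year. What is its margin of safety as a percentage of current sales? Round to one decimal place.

52.4%

Contribution margin per unit = $119.39 − $50.17 = $69.22. Break-even units = $2,856,000 ÷ $69.22 = 41,259.75; break-even revenue = 41,259.75 × $119.39 = $4,926,001.73.
Current sales = 86,610 × $119.39 = $10,340,367.90.
Margin of safety = ($10,340,367.90 − $4,926,001.73) ÷ $10,340,367.90 = 52.4%.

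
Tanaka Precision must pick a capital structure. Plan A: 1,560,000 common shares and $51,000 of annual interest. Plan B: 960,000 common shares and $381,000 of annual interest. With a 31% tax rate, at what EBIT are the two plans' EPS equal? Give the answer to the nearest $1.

Set EPS_A = EPS_B: (EBIT − $51,000)(1 − 0.31) ÷ 1,560,000 = (EBIT − $381,000)(1 − 0.31) ÷ 960,000.
The (1 − t) factor cancels: (EBIT − 51,000) × 960,000 = (EBIT − 381,000) × 1,560,000.
EBIT × (1,560,000 − 960,000) = 381,000 × 1,560,000 − 51,000 × 960,000 = 545,400,000,000, so EBIT = 545,400,000,000 ÷ 600,000 = 909,000.00.

$909,000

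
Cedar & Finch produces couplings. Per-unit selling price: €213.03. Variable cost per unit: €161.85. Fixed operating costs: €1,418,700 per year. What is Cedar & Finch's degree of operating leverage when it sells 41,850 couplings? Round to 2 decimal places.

2.96

Contribution at this volume is 41,850 × €51.18 = €2,141,883.00.
Subtracting fixed costs: EBIT = €2,141,883.00 − €1,418,700 = €723,183.00.
DOL = contribution ÷ EBIT = €2,141,883.00 ÷ €723,183.00 = 2.9617.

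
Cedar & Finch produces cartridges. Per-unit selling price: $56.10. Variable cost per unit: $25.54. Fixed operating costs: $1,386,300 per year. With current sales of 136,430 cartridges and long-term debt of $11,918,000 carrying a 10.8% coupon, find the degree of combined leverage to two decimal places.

At 136,430 units, contribution = 136,430 × $30.56 = $4,169,300.80.
EBIT = $4,169,300.80 − $1,386,300 = $2,783,000.80. Interest = $1,287,144.00, so EBIT − I = $1,495,856.80.
DCL = contribution ÷ (EBIT − I) = $4,169,300.80 ÷ $1,495,856.80 = 2.7872.

2.79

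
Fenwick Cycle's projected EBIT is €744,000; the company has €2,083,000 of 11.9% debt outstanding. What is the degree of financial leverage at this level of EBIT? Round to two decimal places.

Annual interest charges come to €247,877.00.
Degree of financial leverage = EBIT / (EBIT − interest) = €744,000 / €496,123.00 = 1.4996.

1.50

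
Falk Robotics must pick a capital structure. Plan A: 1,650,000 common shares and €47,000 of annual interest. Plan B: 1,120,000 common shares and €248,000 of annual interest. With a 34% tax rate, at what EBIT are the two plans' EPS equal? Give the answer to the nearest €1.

€672,755

At indifference, (EBIT − 47,000)(1 − t)/1,650,000 = (EBIT − 248,000)(1 − t)/1,120,000.
Cancelling (1 − t) and cross-multiplying: 1,120,000·(EBIT − 47,000) = 1,650,000·(EBIT − 248,000).
EBIT × (1,650,000 − 1,120,000) = 248,000 × 1,650,000 − 47,000 × 1,120,000 = 356,560,000,000, so EBIT = 356,560,000,000 ÷ 530,000 = 672,754.72.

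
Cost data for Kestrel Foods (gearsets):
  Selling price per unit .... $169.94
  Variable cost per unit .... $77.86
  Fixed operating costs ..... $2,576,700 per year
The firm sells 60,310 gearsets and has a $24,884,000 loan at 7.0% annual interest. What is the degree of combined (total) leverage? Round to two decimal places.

Contribution at this volume is 60,310 × $92.08 = $5,553,344.80.
Operating income = contribution − fixed costs = $5,553,344.80 − $2,576,700 = $2,976,644.80. Interest = $1,741,880.00.
DOL = $5,553,344.80 ÷ $2,976,644.80 = 1.8656; DFL = $2,976,644.80 ÷ $1,234,764.80 = 2.4107.
Combined leverage = 1.8656 × 2.4107 = 4.4974.

4.50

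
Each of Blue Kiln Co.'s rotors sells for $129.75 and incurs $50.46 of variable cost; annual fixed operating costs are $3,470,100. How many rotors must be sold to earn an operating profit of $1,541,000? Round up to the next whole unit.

63,200 rotors

Unit CM = price − variable cost = $129.75 − $50.46 = $79.29.
Required volume = (fixed costs + target profit) ÷ CM = ($3,470,100 + $1,541,000) ÷ $79.29 = 63,199.65, so 63,200 rotors.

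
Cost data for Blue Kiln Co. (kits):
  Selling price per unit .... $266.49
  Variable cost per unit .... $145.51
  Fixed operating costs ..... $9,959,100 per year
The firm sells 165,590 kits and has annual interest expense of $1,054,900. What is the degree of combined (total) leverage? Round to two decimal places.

Total contribution margin = 165,590 × $120.98 = $20,033,078.20.
Subtracting fixed costs: EBIT = $20,033,078.20 − $9,959,100 = $10,073,978.20. Interest = $1,054,900.00.
DOL = $20,033,078.20 ÷ $10,073,978.20 = 1.9886; DFL = $10,073,978.20 ÷ $9,019,078.20 = 1.1170.
Combined leverage = 1.9886 × 1.1170 = 2.2213.

2.22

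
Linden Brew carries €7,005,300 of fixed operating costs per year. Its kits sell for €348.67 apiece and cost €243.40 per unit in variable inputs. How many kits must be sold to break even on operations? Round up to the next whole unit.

Contribution margin per unit = €348.67 − €243.40 = €105.27.
Break-even Q = €7,005,300 / €105.27 = 66,546.02 → 66,547 kits.

66,547 kits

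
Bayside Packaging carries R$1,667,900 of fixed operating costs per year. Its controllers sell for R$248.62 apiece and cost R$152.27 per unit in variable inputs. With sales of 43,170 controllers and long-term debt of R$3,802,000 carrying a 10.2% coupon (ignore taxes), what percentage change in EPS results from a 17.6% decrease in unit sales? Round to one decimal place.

Total contribution margin = 43,170 × R$96.35 = R$4,159,429.50.
Operating income = contribution − fixed costs = R$4,159,429.50 − R$1,667,900 = R$2,491,529.50.
After interest of R$387,804.00, pre-tax earnings = R$2,103,725.50.
Degree of combined leverage = contribution ÷ (EBIT − I) = R$4,159,429.50 ÷ R$2,103,725.50 = 1.9772.
EPS therefore changes by 1.9772 × (-17.6%) = -34.8%.

-34.8%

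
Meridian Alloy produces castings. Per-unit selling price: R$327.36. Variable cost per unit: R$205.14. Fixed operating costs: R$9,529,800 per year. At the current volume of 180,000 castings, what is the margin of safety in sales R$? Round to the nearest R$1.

R$33,399,720

Unit CM = price − variable cost = R$327.36 − R$205.14 = R$122.22. Break-even units = R$9,529,800 ÷ R$122.22 = 77,972.51; break-even revenue = 77,972.51 × R$327.36 = R$25,525,080.41.
Current sales = 180,000 × R$327.36 = R$58,924,800.00.
Margin of safety = R$58,924,800.00 − R$25,525,080.41 = R$33,399,720.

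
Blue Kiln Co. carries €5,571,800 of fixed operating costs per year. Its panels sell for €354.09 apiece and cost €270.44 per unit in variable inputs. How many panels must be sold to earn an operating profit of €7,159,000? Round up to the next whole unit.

Contribution margin per unit = €354.09 − €270.44 = €83.65.
Required volume = (fixed costs + target profit) ÷ CM = (€5,571,800 + €7,159,000) ÷ €83.65 = 152,191.27, so 152,192 panels.

152,192 panels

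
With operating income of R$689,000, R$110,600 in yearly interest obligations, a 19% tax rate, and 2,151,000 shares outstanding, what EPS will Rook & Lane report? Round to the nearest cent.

Interest = R$110,600.00, so EBT = R$689,000 − R$110,600.00 = R$578,400.00.
After tax at 19%: net income = R$578,400.00 × 0.81 = R$468,504.00.
Per share: R$468,504.00 / 2,151,000 shares = R$0.22.

R$0.22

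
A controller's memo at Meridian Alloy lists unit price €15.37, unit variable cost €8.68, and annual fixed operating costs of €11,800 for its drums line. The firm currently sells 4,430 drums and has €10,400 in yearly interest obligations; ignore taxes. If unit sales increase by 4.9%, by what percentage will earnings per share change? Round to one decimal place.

+19.5%

Contribution at this volume is 4,430 × €6.69 = €29,636.70.
Operating income = contribution − fixed costs = €29,636.70 − €11,800 = €17,836.70.
After interest of €10,400.00, pre-tax earnings = €7,436.70.
Degree of combined leverage = contribution ÷ (EBIT − I) = €29,636.70 ÷ €7,436.70 = 3.9852.
EPS therefore changes by 3.9852 × (+4.9%) = +19.5%.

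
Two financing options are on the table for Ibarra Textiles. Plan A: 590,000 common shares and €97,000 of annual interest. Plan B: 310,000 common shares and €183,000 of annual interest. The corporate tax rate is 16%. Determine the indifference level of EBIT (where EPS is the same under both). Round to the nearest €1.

€278,214

At indifference, (EBIT − 97,000)(1 − t)/590,000 = (EBIT − 183,000)(1 − t)/310,000.
The (1 − t) factor cancels: (EBIT − 97,000) × 310,000 = (EBIT − 183,000) × 590,000.
Solving, EBIT = (183,000·590,000 − 97,000·310,000) / (590,000 − 310,000) = 77,900,000,000 / 280,000 = 278,214.29.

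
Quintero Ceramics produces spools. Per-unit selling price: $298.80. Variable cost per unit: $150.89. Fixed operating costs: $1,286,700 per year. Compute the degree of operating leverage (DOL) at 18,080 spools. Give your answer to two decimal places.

Total contribution margin = 18,080 × $147.91 = $2,674,212.80.
EBIT = $2,674,212.80 − $1,286,700 = $1,387,512.80.
So DOL = total CM / EBIT = $2,674,212.80 / $1,387,512.80 = 1.9273.

1.93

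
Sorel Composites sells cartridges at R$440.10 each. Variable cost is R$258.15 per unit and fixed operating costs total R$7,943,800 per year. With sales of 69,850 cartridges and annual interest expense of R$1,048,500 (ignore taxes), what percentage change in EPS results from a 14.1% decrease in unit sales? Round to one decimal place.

Total contribution margin = 69,850 × R$181.95 = R$12,709,207.50.
Operating income = contribution − fixed costs = R$12,709,207.50 − R$7,943,800 = R$4,765,407.50.
Interest = R$1,048,500.00, so EBIT − I = R$3,716,907.50.
Degree of combined leverage = contribution ÷ (EBIT − I) = R$12,709,207.50 ÷ R$3,716,907.50 = 3.4193.
%ΔEPS = DCL × %ΔSales = 3.4193 × -14.1% = -48.2%.

-48.2%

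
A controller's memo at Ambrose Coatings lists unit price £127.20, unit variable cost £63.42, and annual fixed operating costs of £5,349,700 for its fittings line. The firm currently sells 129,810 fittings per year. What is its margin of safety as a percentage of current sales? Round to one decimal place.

35.4%

Contribution margin per unit = £127.20 − £63.42 = £63.78. Break-even units = £5,349,700 ÷ £63.78 = 83,877.39; break-even revenue = 83,877.39 × £127.20 = £10,669,204.14.
Actual sales revenue = 129,810 × £127.20 = £16,511,832.00.
Margin of safety = (£16,511,832.00 − £10,669,204.14) ÷ £16,511,832.00 = 35.4%.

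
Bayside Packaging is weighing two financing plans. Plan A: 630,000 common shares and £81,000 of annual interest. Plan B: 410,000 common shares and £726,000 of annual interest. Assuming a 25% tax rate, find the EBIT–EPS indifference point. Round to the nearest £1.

Set EPS_A = EPS_B: (EBIT − £81,000)(1 − 0.25) ÷ 630,000 = (EBIT − £726,000)(1 − 0.25) ÷ 410,000.
The (1 − t) factor cancels: (EBIT − 81,000) × 410,000 = (EBIT − 726,000) × 630,000.
EBIT × (630,000 − 410,000) = 726,000 × 630,000 − 81,000 × 410,000 = 424,170,000,000, so EBIT = 424,170,000,000 ÷ 220,000 = 1,928,045.45.

£1,928,045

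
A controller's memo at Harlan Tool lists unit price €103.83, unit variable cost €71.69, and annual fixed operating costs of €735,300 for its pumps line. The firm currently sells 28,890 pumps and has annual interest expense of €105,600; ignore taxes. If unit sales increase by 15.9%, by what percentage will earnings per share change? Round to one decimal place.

+168.5%

Total contribution margin = 28,890 × €32.14 = €928,524.60.
Operating income = contribution − fixed costs = €928,524.60 − €735,300 = €193,224.60.
After interest of €105,600.00, pre-tax earnings = €87,624.60.
DCL = total CM / (EBIT − I) = €928,524.60 / €87,624.60 = 10.5966.
%ΔEPS = DCL × %ΔSales = 10.5966 × +15.9% = +168.5%.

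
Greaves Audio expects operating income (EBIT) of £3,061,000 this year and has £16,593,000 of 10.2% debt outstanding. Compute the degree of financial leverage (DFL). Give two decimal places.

2.24

Annual interest charges come to £1,692,486.00.
DFL = EBIT ÷ (EBIT − I) = £3,061,000 ÷ (£3,061,000 − £1,692,486.00) = £3,061,000 ÷ £1,368,514.00 = 2.2367.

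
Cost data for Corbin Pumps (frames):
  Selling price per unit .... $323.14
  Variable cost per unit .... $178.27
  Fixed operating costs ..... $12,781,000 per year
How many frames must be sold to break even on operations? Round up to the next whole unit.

88,224 frames

Each unit contributes $323.14 − $178.27 = $144.87.
Break-even Q = $12,781,000 / $144.87 = 88,223.92 → 88,224 frames.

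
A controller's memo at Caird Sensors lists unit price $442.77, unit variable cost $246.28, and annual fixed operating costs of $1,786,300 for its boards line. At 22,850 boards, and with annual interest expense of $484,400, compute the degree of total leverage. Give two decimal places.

2.02

At 22,850 units, contribution = 22,850 × $196.49 = $4,489,796.50.
Subtracting fixed costs: EBIT = $4,489,796.50 − $1,786,300 = $2,703,496.50. Interest = $484,400.00.
DOL = $4,489,796.50 ÷ $2,703,496.50 = 1.6607; DFL = $2,703,496.50 ÷ $2,219,096.50 = 1.2183.
DCL = DOL × DFL = 1.6607 × 1.2183 = 2.0232.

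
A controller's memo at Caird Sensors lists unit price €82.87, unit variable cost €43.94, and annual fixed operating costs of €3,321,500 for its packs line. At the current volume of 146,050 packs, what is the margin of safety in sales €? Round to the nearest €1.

€5,032,711

Each unit contributes €82.87 − €43.94 = €38.93. Break-even units = €3,321,500 ÷ €38.93 = 85,319.80; break-even revenue = 85,319.80 × €82.87 = €7,070,452.22.
Actual sales revenue = 146,050 × €82.87 = €12,103,163.50.
Margin of safety = €12,103,163.50 − €7,070,452.22 = €5,032,711.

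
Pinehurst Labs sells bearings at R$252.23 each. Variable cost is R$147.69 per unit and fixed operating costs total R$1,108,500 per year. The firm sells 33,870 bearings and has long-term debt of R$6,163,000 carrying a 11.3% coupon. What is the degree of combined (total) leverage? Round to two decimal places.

At 33,870 units, contribution = 33,870 × R$104.54 = R$3,540,769.80.
EBIT = R$3,540,769.80 − R$1,108,500 = R$2,432,269.80. Interest = R$696,419.00.
DOL = R$3,540,769.80 ÷ R$2,432,269.80 = 1.4557; DFL = R$2,432,269.80 ÷ R$1,735,850.80 = 1.4012.
DCL = DOL × DFL = 1.4557 × 1.4012 = 2.0397.

2.04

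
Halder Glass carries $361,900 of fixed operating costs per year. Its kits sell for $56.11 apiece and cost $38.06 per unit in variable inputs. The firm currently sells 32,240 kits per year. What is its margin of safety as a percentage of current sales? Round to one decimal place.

Each unit contributes $56.11 − $38.06 = $18.05. Break-even units = $361,900 ÷ $18.05 = 20,049.86; break-even revenue = 20,049.86 × $56.11 = $1,124,997.73.
Actual sales revenue = 32,240 × $56.11 = $1,808,986.40.
Margin of safety = ($1,808,986.40 − $1,124,997.73) ÷ $1,808,986.40 = 37.8%.

37.8%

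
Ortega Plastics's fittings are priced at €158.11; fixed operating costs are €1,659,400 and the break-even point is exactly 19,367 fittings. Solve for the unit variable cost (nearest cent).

€72.43

At break-even, FC = Q × (P − VC), so P − VC = €1,659,400 ÷ 19,367 = €85.6818.
Variable cost per unit = €158.11 − €85.6818 = €72.43.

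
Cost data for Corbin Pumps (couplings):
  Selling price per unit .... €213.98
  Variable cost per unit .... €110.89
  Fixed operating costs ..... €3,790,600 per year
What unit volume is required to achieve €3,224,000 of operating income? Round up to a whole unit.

68,044 couplings

Each unit contributes €213.98 − €110.89 = €103.09.
Required volume = (fixed costs + target profit) ÷ CM = (€3,790,600 + €3,224,000) ÷ €103.09 = 68,043.46, so 68,044 couplings.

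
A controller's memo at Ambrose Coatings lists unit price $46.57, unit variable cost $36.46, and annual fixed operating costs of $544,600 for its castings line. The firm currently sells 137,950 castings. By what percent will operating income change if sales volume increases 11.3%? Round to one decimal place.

Total contribution margin = 137,950 × $10.11 = $1,394,674.50.
Subtracting fixed costs: EBIT = $1,394,674.50 − $544,600 = $850,074.50.
Degree of operating leverage = $1,394,674.50 / $850,074.50 = 1.6406.
%ΔEBIT = DOL × %ΔSales = 1.6406 × +11.3% = +18.5%.

+18.5%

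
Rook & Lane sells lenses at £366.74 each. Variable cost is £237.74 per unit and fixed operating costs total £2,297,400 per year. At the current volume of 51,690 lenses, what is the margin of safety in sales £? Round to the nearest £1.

£12,425,407

Contribution margin per unit = £366.74 − £237.74 = £129.00. Break-even units = £2,297,400 ÷ £129.00 = 17,809.30; break-even revenue = 17,809.30 × £366.74 = £6,531,383.53.
Current sales = 51,690 × £366.74 = £18,956,790.60.
Margin of safety = £18,956,790.60 − £6,531,383.53 = £12,425,407.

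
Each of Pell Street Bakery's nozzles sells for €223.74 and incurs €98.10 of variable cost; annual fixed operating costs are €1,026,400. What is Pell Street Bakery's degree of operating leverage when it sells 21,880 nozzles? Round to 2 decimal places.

At 21,880 units, contribution = 21,880 × €125.64 = €2,749,003.20.
Subtracting fixed costs: EBIT = €2,749,003.20 − €1,026,400 = €1,722,603.20.
Degree of operating leverage = €2,749,003.20 / €1,722,603.20 = 1.5958.

1.60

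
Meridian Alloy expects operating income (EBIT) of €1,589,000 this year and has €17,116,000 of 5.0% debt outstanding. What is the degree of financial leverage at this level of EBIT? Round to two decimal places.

Annual interest charges come to €855,800.00.
Degree of financial leverage = EBIT / (EBIT − interest) = €1,589,000 / €733,200.00 = 2.1672.

2.17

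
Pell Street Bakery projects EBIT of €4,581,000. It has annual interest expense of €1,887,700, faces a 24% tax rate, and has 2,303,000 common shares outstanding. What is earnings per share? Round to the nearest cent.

Pre-tax income = €4,581,000 − €1,887,700.00 = €2,693,300.00.
Net income = €2,693,300.00 × (1 − 0.24) = €2,046,908.00.
EPS = €2,046,908.00 ÷ 2,303,000 = €0.89.

€0.89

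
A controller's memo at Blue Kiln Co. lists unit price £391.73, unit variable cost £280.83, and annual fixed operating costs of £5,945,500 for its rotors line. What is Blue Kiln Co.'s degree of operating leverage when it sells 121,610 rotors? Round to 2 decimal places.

Total contribution margin = 121,610 × £110.90 = £13,486,549.00.
Subtracting fixed costs: EBIT = £13,486,549.00 − £5,945,500 = £7,541,049.00.
Degree of operating leverage = £13,486,549.00 / £7,541,049.00 = 1.7884.

1.79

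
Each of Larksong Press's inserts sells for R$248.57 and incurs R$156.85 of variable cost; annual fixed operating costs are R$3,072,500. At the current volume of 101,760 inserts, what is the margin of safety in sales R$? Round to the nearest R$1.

Unit CM = price − variable cost = R$248.57 − R$156.85 = R$91.72. Break-even units = R$3,072,500 ÷ R$91.72 = 33,498.69; break-even revenue = 33,498.69 × R$248.57 = R$8,326,769.79.
Actual sales revenue = 101,760 × R$248.57 = R$25,294,483.20.
Margin of safety = R$25,294,483.20 − R$8,326,769.79 = R$16,967,713.

R$16,967,713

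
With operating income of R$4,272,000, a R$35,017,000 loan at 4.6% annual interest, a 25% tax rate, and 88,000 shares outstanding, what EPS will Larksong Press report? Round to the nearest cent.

R$22.68

Pre-tax income = R$4,272,000 − R$1,610,782.00 = R$2,661,218.00.
Net income = R$2,661,218.00 × (1 − 0.25) = R$1,995,913.50.
Per share: R$1,995,913.50 / 88,000 shares = R$22.68.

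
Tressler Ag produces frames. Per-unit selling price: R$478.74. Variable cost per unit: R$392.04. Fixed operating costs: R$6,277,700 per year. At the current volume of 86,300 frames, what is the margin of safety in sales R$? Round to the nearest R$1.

Contribution margin per unit = R$478.74 − R$392.04 = R$86.70. Break-even units = R$6,277,700 ÷ R$86.70 = 72,407.15; break-even revenue = 72,407.15 × R$478.74 = R$34,664,199.52.
Current sales = 86,300 × R$478.74 = R$41,315,262.00.
Margin of safety = R$41,315,262.00 − R$34,664,199.52 = R$6,651,062.

R$6,651,062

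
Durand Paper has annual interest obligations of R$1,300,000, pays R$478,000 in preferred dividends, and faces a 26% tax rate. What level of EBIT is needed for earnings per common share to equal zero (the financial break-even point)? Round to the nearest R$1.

R$1,945,946

Preferred dividends are paid after tax, so their pre-tax equivalent is R$478,000 ÷ (1 − 0.26) = R$645,945.95.
EPS = 0 when EBIT covers interest plus the pre-tax preferred burden: R$1,300,000 + R$645,945.95 = R$1,945,945.95.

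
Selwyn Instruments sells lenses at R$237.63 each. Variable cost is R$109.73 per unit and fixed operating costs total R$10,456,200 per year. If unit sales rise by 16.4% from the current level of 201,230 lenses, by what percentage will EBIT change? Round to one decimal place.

+27.6%

Total contribution margin = 201,230 × R$127.90 = R$25,737,317.00.
EBIT = R$25,737,317.00 − R$10,456,200 = R$15,281,117.00.
So DOL = total CM / EBIT = R$25,737,317.00 / R$15,281,117.00 = 1.6843.
So EBIT moves 1.6843 × (+16.4%) = +27.6%.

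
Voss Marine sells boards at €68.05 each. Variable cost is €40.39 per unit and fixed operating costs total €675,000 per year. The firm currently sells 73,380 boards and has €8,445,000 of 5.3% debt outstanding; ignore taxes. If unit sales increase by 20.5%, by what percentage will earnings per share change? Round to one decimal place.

+45.9%

At 73,380 units, contribution = 73,380 × €27.66 = €2,029,690.80.
Operating income = contribution − fixed costs = €2,029,690.80 − €675,000 = €1,354,690.80.
After interest of €447,585.00, pre-tax earnings = €907,105.80.
DCL = total CM / (EBIT − I) = €2,029,690.80 / €907,105.80 = 2.2375.
%ΔEPS = DCL × %ΔSales = 2.2375 × +20.5% = +45.9%.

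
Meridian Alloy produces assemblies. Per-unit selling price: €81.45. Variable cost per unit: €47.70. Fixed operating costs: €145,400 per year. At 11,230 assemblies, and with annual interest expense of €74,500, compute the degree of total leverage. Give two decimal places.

At 11,230 units, contribution = 11,230 × €33.75 = €379,012.50.
EBIT = €379,012.50 − €145,400 = €233,612.50. Interest = €74,500.00, so EBIT − I = €159,112.50.
DCL = contribution ÷ (EBIT − I) = €379,012.50 ÷ €159,112.50 = 2.3820.

2.38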